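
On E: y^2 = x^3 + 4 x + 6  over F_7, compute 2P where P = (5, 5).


Doubling: s = (3 x1^2 + a) / (2 y1)
s = (3*5^2 + 4) / (2*5) mod 7 = 3
x3 = s^2 - 2 x1 mod 7 = 3^2 - 2*5 = 6
y3 = s (x1 - x3) - y1 mod 7 = 3 * (5 - 6) - 5 = 6

2P = (6, 6)


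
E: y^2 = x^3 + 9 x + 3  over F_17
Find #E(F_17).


For each x in F_17, count y with y^2 = x^3 + 9 x + 3 mod 17:
  x = 1: RHS = 13, y in [8, 9]  -> 2 point(s)
  x = 4: RHS = 1, y in [1, 16]  -> 2 point(s)
  x = 6: RHS = 1, y in [1, 16]  -> 2 point(s)
  x = 7: RHS = 1, y in [1, 16]  -> 2 point(s)
  x = 8: RHS = 9, y in [3, 14]  -> 2 point(s)
  x = 14: RHS = 0, y in [0]  -> 1 point(s)
Affine points: 11. Add the point at infinity: total = 12.

#E(F_17) = 12


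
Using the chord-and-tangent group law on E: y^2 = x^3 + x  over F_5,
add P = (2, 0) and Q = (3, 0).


P != Q, so use the chord formula.
s = (y2 - y1) / (x2 - x1) = (0) / (1) mod 5 = 0
x3 = s^2 - x1 - x2 mod 5 = 0^2 - 2 - 3 = 0
y3 = s (x1 - x3) - y1 mod 5 = 0 * (2 - 0) - 0 = 0

P + Q = (0, 0)


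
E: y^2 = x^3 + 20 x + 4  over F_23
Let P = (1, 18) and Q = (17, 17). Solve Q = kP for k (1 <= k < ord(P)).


Enumerate multiples of P until we hit Q = (17, 17):
  1P = (1, 18)
  2P = (21, 5)
  3P = (7, 2)
  4P = (17, 17)
Match found at i = 4.

k = 4


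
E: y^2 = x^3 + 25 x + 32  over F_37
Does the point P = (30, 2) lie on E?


Check whether y^2 = x^3 + 25 x + 32 (mod 37) for (x, y) = (30, 2).
LHS: y^2 = 2^2 mod 37 = 4
RHS: x^3 + 25 x + 32 = 30^3 + 25*30 + 32 mod 37 = 32
LHS != RHS

No, not on the curve


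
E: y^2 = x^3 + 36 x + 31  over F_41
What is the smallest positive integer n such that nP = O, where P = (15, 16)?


Compute successive multiples of P until we hit O:
  1P = (15, 16)
  2P = (20, 10)
  3P = (14, 32)
  4P = (22, 14)
  5P = (25, 22)
  6P = (3, 24)
  7P = (28, 20)
  8P = (34, 16)
  ... (continuing to 20P)
  20P = O

ord(P) = 20


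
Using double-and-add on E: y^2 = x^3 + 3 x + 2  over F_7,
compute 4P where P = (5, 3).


k = 4 = 100_2 (binary, LSB first: 001)
Double-and-add from P = (5, 3):
  bit 0 = 0: acc unchanged = O
  bit 1 = 0: acc unchanged = O
  bit 2 = 1: acc = O + (5, 3) = (5, 3)

4P = (5, 3)


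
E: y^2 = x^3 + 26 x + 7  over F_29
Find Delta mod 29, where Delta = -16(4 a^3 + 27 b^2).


4 a^3 + 27 b^2 = 4*26^3 + 27*7^2 = 70304 + 1323 = 71627
Delta = -16 * (71627) = -1146032
Delta mod 29 = 19

Delta = 19 (mod 29)


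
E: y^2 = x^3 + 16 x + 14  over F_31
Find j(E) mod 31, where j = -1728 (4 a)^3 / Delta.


Delta = -16(4 a^3 + 27 b^2) mod 31 = 12
-1728 * (4 a)^3 = -1728 * (4*16)^3 mod 31 = 2
j = 2 * 12^(-1) mod 31 = 26

j = 26 (mod 31)


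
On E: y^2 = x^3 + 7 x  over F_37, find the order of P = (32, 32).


Compute successive multiples of P until we hit O:
  1P = (32, 32)
  2P = (21, 11)
  3P = (17, 0)
  4P = (21, 26)
  5P = (32, 5)
  6P = O

ord(P) = 6


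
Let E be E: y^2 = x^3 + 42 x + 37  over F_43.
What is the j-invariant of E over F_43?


Delta = -16(4 a^3 + 27 b^2) mod 43 = 35
-1728 * (4 a)^3 = -1728 * (4*42)^3 mod 43 = 39
j = 39 * 35^(-1) mod 43 = 22

j = 22 (mod 43)


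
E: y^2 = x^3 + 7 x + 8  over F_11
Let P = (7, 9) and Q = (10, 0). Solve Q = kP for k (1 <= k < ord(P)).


Enumerate multiples of P until we hit Q = (10, 0):
  1P = (7, 9)
  2P = (8, 2)
  3P = (1, 4)
  4P = (4, 10)
  5P = (5, 5)
  6P = (3, 10)
  7P = (10, 0)
Match found at i = 7.

k = 7


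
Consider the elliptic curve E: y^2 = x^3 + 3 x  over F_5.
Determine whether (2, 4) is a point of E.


Check whether y^2 = x^3 + 3 x + 0 (mod 5) for (x, y) = (2, 4).
LHS: y^2 = 4^2 mod 5 = 1
RHS: x^3 + 3 x + 0 = 2^3 + 3*2 + 0 mod 5 = 4
LHS != RHS

No, not on the curve


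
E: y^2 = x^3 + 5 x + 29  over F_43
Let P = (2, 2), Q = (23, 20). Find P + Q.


P != Q, so use the chord formula.
s = (y2 - y1) / (x2 - x1) = (18) / (21) mod 43 = 7
x3 = s^2 - x1 - x2 mod 43 = 7^2 - 2 - 23 = 24
y3 = s (x1 - x3) - y1 mod 43 = 7 * (2 - 24) - 2 = 16

P + Q = (24, 16)


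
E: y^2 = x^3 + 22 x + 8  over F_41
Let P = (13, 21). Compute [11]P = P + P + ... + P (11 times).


k = 11 = 1011_2 (binary, LSB first: 1101)
Double-and-add from P = (13, 21):
  bit 0 = 1: acc = O + (13, 21) = (13, 21)
  bit 1 = 1: acc = (13, 21) + (31, 10) = (18, 39)
  bit 2 = 0: acc unchanged = (18, 39)
  bit 3 = 1: acc = (18, 39) + (10, 11) = (15, 33)

11P = (15, 33)


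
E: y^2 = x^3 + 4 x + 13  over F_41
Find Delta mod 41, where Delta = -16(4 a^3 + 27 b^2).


4 a^3 + 27 b^2 = 4*4^3 + 27*13^2 = 256 + 4563 = 4819
Delta = -16 * (4819) = -77104
Delta mod 41 = 17

Delta = 17 (mod 41)


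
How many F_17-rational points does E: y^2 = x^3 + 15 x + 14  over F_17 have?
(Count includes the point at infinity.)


For each x in F_17, count y with y^2 = x^3 + 15 x + 14 mod 17:
  x = 1: RHS = 13, y in [8, 9]  -> 2 point(s)
  x = 2: RHS = 1, y in [1, 16]  -> 2 point(s)
  x = 3: RHS = 1, y in [1, 16]  -> 2 point(s)
  x = 4: RHS = 2, y in [6, 11]  -> 2 point(s)
  x = 8: RHS = 0, y in [0]  -> 1 point(s)
  x = 10: RHS = 8, y in [5, 12]  -> 2 point(s)
  x = 12: RHS = 1, y in [1, 16]  -> 2 point(s)
  x = 13: RHS = 9, y in [3, 14]  -> 2 point(s)
  x = 16: RHS = 15, y in [7, 10]  -> 2 point(s)
Affine points: 17. Add the point at infinity: total = 18.

#E(F_17) = 18


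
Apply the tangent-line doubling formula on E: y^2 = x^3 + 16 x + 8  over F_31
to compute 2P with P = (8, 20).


Doubling: s = (3 x1^2 + a) / (2 y1)
s = (3*8^2 + 16) / (2*20) mod 31 = 30
x3 = s^2 - 2 x1 mod 31 = 30^2 - 2*8 = 16
y3 = s (x1 - x3) - y1 mod 31 = 30 * (8 - 16) - 20 = 19

2P = (16, 19)


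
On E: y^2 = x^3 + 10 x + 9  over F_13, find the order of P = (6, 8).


Compute successive multiples of P until we hit O:
  1P = (6, 8)
  2P = (4, 10)
  3P = (4, 3)
  4P = (6, 5)
  5P = O

ord(P) = 5


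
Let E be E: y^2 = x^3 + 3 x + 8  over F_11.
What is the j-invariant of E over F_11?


Delta = -16(4 a^3 + 27 b^2) mod 11 = 5
-1728 * (4 a)^3 = -1728 * (4*3)^3 mod 11 = 10
j = 10 * 5^(-1) mod 11 = 2

j = 2 (mod 11)


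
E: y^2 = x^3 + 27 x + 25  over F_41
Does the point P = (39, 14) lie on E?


Check whether y^2 = x^3 + 27 x + 25 (mod 41) for (x, y) = (39, 14).
LHS: y^2 = 14^2 mod 41 = 32
RHS: x^3 + 27 x + 25 = 39^3 + 27*39 + 25 mod 41 = 4
LHS != RHS

No, not on the curve


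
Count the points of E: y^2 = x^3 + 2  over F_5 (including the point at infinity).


For each x in F_5, count y with y^2 = x^3 + 0 x + 2 mod 5:
  x = 2: RHS = 0, y in [0]  -> 1 point(s)
  x = 3: RHS = 4, y in [2, 3]  -> 2 point(s)
  x = 4: RHS = 1, y in [1, 4]  -> 2 point(s)
Affine points: 5. Add the point at infinity: total = 6.

#E(F_5) = 6


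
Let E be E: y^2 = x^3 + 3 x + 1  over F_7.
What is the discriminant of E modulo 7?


4 a^3 + 27 b^2 = 4*3^3 + 27*1^2 = 108 + 27 = 135
Delta = -16 * (135) = -2160
Delta mod 7 = 3

Delta = 3 (mod 7)


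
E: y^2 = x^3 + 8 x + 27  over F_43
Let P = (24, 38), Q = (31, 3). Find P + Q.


P != Q, so use the chord formula.
s = (y2 - y1) / (x2 - x1) = (8) / (7) mod 43 = 38
x3 = s^2 - x1 - x2 mod 43 = 38^2 - 24 - 31 = 13
y3 = s (x1 - x3) - y1 mod 43 = 38 * (24 - 13) - 38 = 36

P + Q = (13, 36)


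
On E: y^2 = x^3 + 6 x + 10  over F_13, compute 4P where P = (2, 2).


k = 4 = 100_2 (binary, LSB first: 001)
Double-and-add from P = (2, 2):
  bit 0 = 0: acc unchanged = O
  bit 1 = 0: acc unchanged = O
  bit 2 = 1: acc = O + (10, 11) = (10, 11)

4P = (10, 11)


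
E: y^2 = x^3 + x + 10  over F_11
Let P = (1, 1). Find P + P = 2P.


Doubling: s = (3 x1^2 + a) / (2 y1)
s = (3*1^2 + 1) / (2*1) mod 11 = 2
x3 = s^2 - 2 x1 mod 11 = 2^2 - 2*1 = 2
y3 = s (x1 - x3) - y1 mod 11 = 2 * (1 - 2) - 1 = 8

2P = (2, 8)


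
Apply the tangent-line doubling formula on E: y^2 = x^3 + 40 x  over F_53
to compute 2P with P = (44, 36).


Doubling: s = (3 x1^2 + a) / (2 y1)
s = (3*44^2 + 40) / (2*36) mod 53 = 40
x3 = s^2 - 2 x1 mod 53 = 40^2 - 2*44 = 28
y3 = s (x1 - x3) - y1 mod 53 = 40 * (44 - 28) - 36 = 21

2P = (28, 21)


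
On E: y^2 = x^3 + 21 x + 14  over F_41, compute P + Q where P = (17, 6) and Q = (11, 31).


P != Q, so use the chord formula.
s = (y2 - y1) / (x2 - x1) = (25) / (35) mod 41 = 30
x3 = s^2 - x1 - x2 mod 41 = 30^2 - 17 - 11 = 11
y3 = s (x1 - x3) - y1 mod 41 = 30 * (17 - 11) - 6 = 10

P + Q = (11, 10)


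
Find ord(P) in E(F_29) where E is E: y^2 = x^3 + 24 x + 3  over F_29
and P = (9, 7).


Compute successive multiples of P until we hit O:
  1P = (9, 7)
  2P = (10, 5)
  3P = (14, 3)
  4P = (2, 28)
  5P = (27, 18)
  6P = (23, 7)
  7P = (26, 22)
  8P = (1, 12)
  ... (continuing to 23P)
  23P = O

ord(P) = 23


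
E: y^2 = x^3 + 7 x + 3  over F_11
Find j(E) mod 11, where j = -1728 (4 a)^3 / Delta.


Delta = -16(4 a^3 + 27 b^2) mod 11 = 10
-1728 * (4 a)^3 = -1728 * (4*7)^3 mod 11 = 4
j = 4 * 10^(-1) mod 11 = 7

j = 7 (mod 11)


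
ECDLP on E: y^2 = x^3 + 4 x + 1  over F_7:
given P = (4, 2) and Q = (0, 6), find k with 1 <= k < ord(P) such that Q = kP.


Enumerate multiples of P until we hit Q = (0, 6):
  1P = (4, 2)
  2P = (0, 1)
  3P = (0, 6)
Match found at i = 3.

k = 3


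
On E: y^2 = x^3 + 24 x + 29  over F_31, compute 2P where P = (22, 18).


k = 2 = 10_2 (binary, LSB first: 01)
Double-and-add from P = (22, 18):
  bit 0 = 0: acc unchanged = O
  bit 1 = 1: acc = O + (25, 14) = (25, 14)

2P = (25, 14)


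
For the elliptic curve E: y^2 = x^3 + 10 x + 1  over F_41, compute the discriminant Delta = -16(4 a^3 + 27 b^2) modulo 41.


4 a^3 + 27 b^2 = 4*10^3 + 27*1^2 = 4000 + 27 = 4027
Delta = -16 * (4027) = -64432
Delta mod 41 = 20

Delta = 20 (mod 41)


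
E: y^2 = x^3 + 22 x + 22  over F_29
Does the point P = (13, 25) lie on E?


Check whether y^2 = x^3 + 22 x + 22 (mod 29) for (x, y) = (13, 25).
LHS: y^2 = 25^2 mod 29 = 16
RHS: x^3 + 22 x + 22 = 13^3 + 22*13 + 22 mod 29 = 11
LHS != RHS

No, not on the curve


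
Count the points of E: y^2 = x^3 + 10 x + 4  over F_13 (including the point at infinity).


For each x in F_13, count y with y^2 = x^3 + 10 x + 4 mod 13:
  x = 0: RHS = 4, y in [2, 11]  -> 2 point(s)
  x = 3: RHS = 9, y in [3, 10]  -> 2 point(s)
  x = 4: RHS = 4, y in [2, 11]  -> 2 point(s)
  x = 5: RHS = 10, y in [6, 7]  -> 2 point(s)
  x = 7: RHS = 1, y in [1, 12]  -> 2 point(s)
  x = 9: RHS = 4, y in [2, 11]  -> 2 point(s)
  x = 10: RHS = 12, y in [5, 8]  -> 2 point(s)
Affine points: 14. Add the point at infinity: total = 15.

#E(F_13) = 15


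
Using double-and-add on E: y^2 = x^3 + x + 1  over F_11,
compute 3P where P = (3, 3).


k = 3 = 11_2 (binary, LSB first: 11)
Double-and-add from P = (3, 3):
  bit 0 = 1: acc = O + (3, 3) = (3, 3)
  bit 1 = 1: acc = (3, 3) + (6, 5) = (0, 10)

3P = (0, 10)


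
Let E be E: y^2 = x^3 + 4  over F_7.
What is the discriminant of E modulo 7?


4 a^3 + 27 b^2 = 4*0^3 + 27*4^2 = 0 + 432 = 432
Delta = -16 * (432) = -6912
Delta mod 7 = 4

Delta = 4 (mod 7)


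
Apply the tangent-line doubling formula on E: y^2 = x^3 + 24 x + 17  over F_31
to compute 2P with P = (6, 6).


Doubling: s = (3 x1^2 + a) / (2 y1)
s = (3*6^2 + 24) / (2*6) mod 31 = 11
x3 = s^2 - 2 x1 mod 31 = 11^2 - 2*6 = 16
y3 = s (x1 - x3) - y1 mod 31 = 11 * (6 - 16) - 6 = 8

2P = (16, 8)


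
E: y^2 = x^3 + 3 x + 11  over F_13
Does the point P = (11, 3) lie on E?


Check whether y^2 = x^3 + 3 x + 11 (mod 13) for (x, y) = (11, 3).
LHS: y^2 = 3^2 mod 13 = 9
RHS: x^3 + 3 x + 11 = 11^3 + 3*11 + 11 mod 13 = 10
LHS != RHS

No, not on the curve


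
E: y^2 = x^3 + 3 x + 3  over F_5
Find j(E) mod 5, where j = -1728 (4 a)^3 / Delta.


Delta = -16(4 a^3 + 27 b^2) mod 5 = 4
-1728 * (4 a)^3 = -1728 * (4*3)^3 mod 5 = 1
j = 1 * 4^(-1) mod 5 = 4

j = 4 (mod 5)


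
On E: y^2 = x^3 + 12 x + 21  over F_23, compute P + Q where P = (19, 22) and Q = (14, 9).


P != Q, so use the chord formula.
s = (y2 - y1) / (x2 - x1) = (10) / (18) mod 23 = 21
x3 = s^2 - x1 - x2 mod 23 = 21^2 - 19 - 14 = 17
y3 = s (x1 - x3) - y1 mod 23 = 21 * (19 - 17) - 22 = 20

P + Q = (17, 20)


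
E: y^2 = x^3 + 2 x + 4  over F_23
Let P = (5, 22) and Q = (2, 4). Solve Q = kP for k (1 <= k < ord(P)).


Enumerate multiples of P until we hit Q = (2, 4):
  1P = (5, 22)
  2P = (6, 5)
  3P = (2, 19)
  4P = (17, 12)
  5P = (10, 9)
  6P = (12, 10)
  7P = (8, 16)
  8P = (14, 19)
  9P = (22, 22)
  10P = (19, 1)
  11P = (7, 4)
  12P = (0, 2)
  13P = (11, 0)
  14P = (0, 21)
  15P = (7, 19)
  16P = (19, 22)
  17P = (22, 1)
  18P = (14, 4)
  19P = (8, 7)
  20P = (12, 13)
  21P = (10, 14)
  22P = (17, 11)
  23P = (2, 4)
Match found at i = 23.

k = 23


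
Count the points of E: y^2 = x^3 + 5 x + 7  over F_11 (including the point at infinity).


For each x in F_11, count y with y^2 = x^3 + 5 x + 7 mod 11:
  x = 2: RHS = 3, y in [5, 6]  -> 2 point(s)
  x = 3: RHS = 5, y in [4, 7]  -> 2 point(s)
  x = 4: RHS = 3, y in [5, 6]  -> 2 point(s)
  x = 5: RHS = 3, y in [5, 6]  -> 2 point(s)
  x = 6: RHS = 0, y in [0]  -> 1 point(s)
  x = 7: RHS = 0, y in [0]  -> 1 point(s)
  x = 8: RHS = 9, y in [3, 8]  -> 2 point(s)
  x = 9: RHS = 0, y in [0]  -> 1 point(s)
  x = 10: RHS = 1, y in [1, 10]  -> 2 point(s)
Affine points: 15. Add the point at infinity: total = 16.

#E(F_11) = 16


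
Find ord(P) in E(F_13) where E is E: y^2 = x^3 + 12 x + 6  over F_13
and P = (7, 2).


Compute successive multiples of P until we hit O:
  1P = (7, 2)
  2P = (2, 5)
  3P = (8, 9)
  4P = (8, 4)
  5P = (2, 8)
  6P = (7, 11)
  7P = O

ord(P) = 7


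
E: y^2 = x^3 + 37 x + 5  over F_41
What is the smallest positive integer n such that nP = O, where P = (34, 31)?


Compute successive multiples of P until we hit O:
  1P = (34, 31)
  2P = (15, 32)
  3P = (38, 21)
  4P = (6, 22)
  5P = (9, 40)
  6P = (2, 28)
  7P = (37, 11)
  8P = (19, 33)
  ... (continuing to 53P)
  53P = O

ord(P) = 53


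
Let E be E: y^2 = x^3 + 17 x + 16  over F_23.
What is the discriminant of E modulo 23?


4 a^3 + 27 b^2 = 4*17^3 + 27*16^2 = 19652 + 6912 = 26564
Delta = -16 * (26564) = -425024
Delta mod 23 = 16

Delta = 16 (mod 23)


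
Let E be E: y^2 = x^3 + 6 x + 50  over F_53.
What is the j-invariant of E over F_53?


Delta = -16(4 a^3 + 27 b^2) mod 53 = 43
-1728 * (4 a)^3 = -1728 * (4*6)^3 mod 53 = 23
j = 23 * 43^(-1) mod 53 = 3

j = 3 (mod 53)


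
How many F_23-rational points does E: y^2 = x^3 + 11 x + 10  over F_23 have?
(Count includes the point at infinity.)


For each x in F_23, count y with y^2 = x^3 + 11 x + 10 mod 23:
  x = 3: RHS = 1, y in [1, 22]  -> 2 point(s)
  x = 4: RHS = 3, y in [7, 16]  -> 2 point(s)
  x = 5: RHS = 6, y in [11, 12]  -> 2 point(s)
  x = 6: RHS = 16, y in [4, 19]  -> 2 point(s)
  x = 7: RHS = 16, y in [4, 19]  -> 2 point(s)
  x = 8: RHS = 12, y in [9, 14]  -> 2 point(s)
  x = 10: RHS = 16, y in [4, 19]  -> 2 point(s)
  x = 11: RHS = 13, y in [6, 17]  -> 2 point(s)
  x = 13: RHS = 4, y in [2, 21]  -> 2 point(s)
  x = 15: RHS = 8, y in [10, 13]  -> 2 point(s)
  x = 16: RHS = 4, y in [2, 21]  -> 2 point(s)
  x = 17: RHS = 4, y in [2, 21]  -> 2 point(s)
  x = 21: RHS = 3, y in [7, 16]  -> 2 point(s)
Affine points: 26. Add the point at infinity: total = 27.

#E(F_23) = 27


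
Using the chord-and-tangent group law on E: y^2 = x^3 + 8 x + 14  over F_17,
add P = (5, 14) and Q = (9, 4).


P != Q, so use the chord formula.
s = (y2 - y1) / (x2 - x1) = (7) / (4) mod 17 = 6
x3 = s^2 - x1 - x2 mod 17 = 6^2 - 5 - 9 = 5
y3 = s (x1 - x3) - y1 mod 17 = 6 * (5 - 5) - 14 = 3

P + Q = (5, 3)


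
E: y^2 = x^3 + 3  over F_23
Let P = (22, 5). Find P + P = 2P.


Doubling: s = (3 x1^2 + a) / (2 y1)
s = (3*22^2 + 0) / (2*5) mod 23 = 21
x3 = s^2 - 2 x1 mod 23 = 21^2 - 2*22 = 6
y3 = s (x1 - x3) - y1 mod 23 = 21 * (22 - 6) - 5 = 9

2P = (6, 9)


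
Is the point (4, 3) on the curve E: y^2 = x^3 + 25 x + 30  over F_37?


Check whether y^2 = x^3 + 25 x + 30 (mod 37) for (x, y) = (4, 3).
LHS: y^2 = 3^2 mod 37 = 9
RHS: x^3 + 25 x + 30 = 4^3 + 25*4 + 30 mod 37 = 9
LHS = RHS

Yes, on the curve


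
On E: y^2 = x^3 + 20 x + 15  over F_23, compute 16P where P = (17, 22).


k = 16 = 10000_2 (binary, LSB first: 00001)
Double-and-add from P = (17, 22):
  bit 0 = 0: acc unchanged = O
  bit 1 = 0: acc unchanged = O
  bit 2 = 0: acc unchanged = O
  bit 3 = 0: acc unchanged = O
  bit 4 = 1: acc = O + (17, 1) = (17, 1)

16P = (17, 1)


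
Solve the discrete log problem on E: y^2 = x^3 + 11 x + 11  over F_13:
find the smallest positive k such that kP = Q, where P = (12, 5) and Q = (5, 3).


Enumerate multiples of P until we hit Q = (5, 3):
  1P = (12, 5)
  2P = (5, 10)
  3P = (5, 3)
Match found at i = 3.

k = 3


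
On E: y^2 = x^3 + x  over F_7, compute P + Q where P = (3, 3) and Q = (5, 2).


P != Q, so use the chord formula.
s = (y2 - y1) / (x2 - x1) = (6) / (2) mod 7 = 3
x3 = s^2 - x1 - x2 mod 7 = 3^2 - 3 - 5 = 1
y3 = s (x1 - x3) - y1 mod 7 = 3 * (3 - 1) - 3 = 3

P + Q = (1, 3)


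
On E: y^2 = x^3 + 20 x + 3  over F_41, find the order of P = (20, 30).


Compute successive multiples of P until we hit O:
  1P = (20, 30)
  2P = (9, 16)
  3P = (37, 8)
  4P = (21, 34)
  5P = (16, 27)
  6P = (3, 34)
  7P = (26, 10)
  8P = (38, 30)
  ... (continuing to 46P)
  46P = O

ord(P) = 46


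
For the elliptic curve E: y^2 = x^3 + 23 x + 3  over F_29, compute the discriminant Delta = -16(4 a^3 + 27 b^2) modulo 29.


4 a^3 + 27 b^2 = 4*23^3 + 27*3^2 = 48668 + 243 = 48911
Delta = -16 * (48911) = -782576
Delta mod 29 = 18

Delta = 18 (mod 29)


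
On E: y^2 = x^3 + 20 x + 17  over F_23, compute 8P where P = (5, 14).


k = 8 = 1000_2 (binary, LSB first: 0001)
Double-and-add from P = (5, 14):
  bit 0 = 0: acc unchanged = O
  bit 1 = 0: acc unchanged = O
  bit 2 = 0: acc unchanged = O
  bit 3 = 1: acc = O + (5, 9) = (5, 9)

8P = (5, 9)


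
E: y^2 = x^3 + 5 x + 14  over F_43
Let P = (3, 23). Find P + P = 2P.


Doubling: s = (3 x1^2 + a) / (2 y1)
s = (3*3^2 + 5) / (2*23) mod 43 = 25
x3 = s^2 - 2 x1 mod 43 = 25^2 - 2*3 = 17
y3 = s (x1 - x3) - y1 mod 43 = 25 * (3 - 17) - 23 = 14

2P = (17, 14)


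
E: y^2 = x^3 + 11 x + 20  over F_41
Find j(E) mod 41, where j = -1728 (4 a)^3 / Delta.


Delta = -16(4 a^3 + 27 b^2) mod 41 = 29
-1728 * (4 a)^3 = -1728 * (4*11)^3 mod 41 = 2
j = 2 * 29^(-1) mod 41 = 34

j = 34 (mod 41)


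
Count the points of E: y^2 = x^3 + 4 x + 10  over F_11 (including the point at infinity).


For each x in F_11, count y with y^2 = x^3 + 4 x + 10 mod 11:
  x = 1: RHS = 4, y in [2, 9]  -> 2 point(s)
  x = 2: RHS = 4, y in [2, 9]  -> 2 point(s)
  x = 3: RHS = 5, y in [4, 7]  -> 2 point(s)
  x = 5: RHS = 1, y in [1, 10]  -> 2 point(s)
  x = 8: RHS = 4, y in [2, 9]  -> 2 point(s)
  x = 9: RHS = 5, y in [4, 7]  -> 2 point(s)
  x = 10: RHS = 5, y in [4, 7]  -> 2 point(s)
Affine points: 14. Add the point at infinity: total = 15.

#E(F_11) = 15


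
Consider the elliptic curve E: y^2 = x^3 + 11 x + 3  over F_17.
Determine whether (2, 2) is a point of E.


Check whether y^2 = x^3 + 11 x + 3 (mod 17) for (x, y) = (2, 2).
LHS: y^2 = 2^2 mod 17 = 4
RHS: x^3 + 11 x + 3 = 2^3 + 11*2 + 3 mod 17 = 16
LHS != RHS

No, not on the curve


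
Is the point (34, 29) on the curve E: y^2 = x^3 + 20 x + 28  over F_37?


Check whether y^2 = x^3 + 20 x + 28 (mod 37) for (x, y) = (34, 29).
LHS: y^2 = 29^2 mod 37 = 27
RHS: x^3 + 20 x + 28 = 34^3 + 20*34 + 28 mod 37 = 15
LHS != RHS

No, not on the curve


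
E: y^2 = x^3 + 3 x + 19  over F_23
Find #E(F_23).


For each x in F_23, count y with y^2 = x^3 + 3 x + 19 mod 23:
  x = 1: RHS = 0, y in [0]  -> 1 point(s)
  x = 3: RHS = 9, y in [3, 20]  -> 2 point(s)
  x = 4: RHS = 3, y in [7, 16]  -> 2 point(s)
  x = 6: RHS = 0, y in [0]  -> 1 point(s)
  x = 8: RHS = 3, y in [7, 16]  -> 2 point(s)
  x = 9: RHS = 16, y in [4, 19]  -> 2 point(s)
  x = 11: RHS = 3, y in [7, 16]  -> 2 point(s)
  x = 12: RHS = 12, y in [9, 14]  -> 2 point(s)
  x = 13: RHS = 1, y in [1, 22]  -> 2 point(s)
  x = 15: RHS = 12, y in [9, 14]  -> 2 point(s)
  x = 16: RHS = 0, y in [0]  -> 1 point(s)
  x = 19: RHS = 12, y in [9, 14]  -> 2 point(s)
  x = 20: RHS = 6, y in [11, 12]  -> 2 point(s)
Affine points: 23. Add the point at infinity: total = 24.

#E(F_23) = 24


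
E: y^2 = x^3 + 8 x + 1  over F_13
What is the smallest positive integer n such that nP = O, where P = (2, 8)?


Compute successive multiples of P until we hit O:
  1P = (2, 8)
  2P = (0, 1)
  3P = (7, 7)
  4P = (3, 0)
  5P = (7, 6)
  6P = (0, 12)
  7P = (2, 5)
  8P = O

ord(P) = 8


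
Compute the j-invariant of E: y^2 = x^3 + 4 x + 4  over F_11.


Delta = -16(4 a^3 + 27 b^2) mod 11 = 3
-1728 * (4 a)^3 = -1728 * (4*4)^3 mod 11 = 7
j = 7 * 3^(-1) mod 11 = 6

j = 6 (mod 11)


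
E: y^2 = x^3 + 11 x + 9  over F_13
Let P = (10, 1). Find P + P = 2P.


Doubling: s = (3 x1^2 + a) / (2 y1)
s = (3*10^2 + 11) / (2*1) mod 13 = 6
x3 = s^2 - 2 x1 mod 13 = 6^2 - 2*10 = 3
y3 = s (x1 - x3) - y1 mod 13 = 6 * (10 - 3) - 1 = 2

2P = (3, 2)


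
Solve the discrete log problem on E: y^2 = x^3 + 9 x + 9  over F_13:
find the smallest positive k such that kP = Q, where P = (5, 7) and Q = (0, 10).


Enumerate multiples of P until we hit Q = (0, 10):
  1P = (5, 7)
  2P = (0, 10)
Match found at i = 2.

k = 2


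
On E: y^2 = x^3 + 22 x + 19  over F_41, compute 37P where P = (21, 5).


k = 37 = 100101_2 (binary, LSB first: 101001)
Double-and-add from P = (21, 5):
  bit 0 = 1: acc = O + (21, 5) = (21, 5)
  bit 1 = 0: acc unchanged = (21, 5)
  bit 2 = 1: acc = (21, 5) + (35, 9) = (6, 11)
  bit 3 = 0: acc unchanged = (6, 11)
  bit 4 = 0: acc unchanged = (6, 11)
  bit 5 = 1: acc = (6, 11) + (37, 20) = (23, 33)

37P = (23, 33)


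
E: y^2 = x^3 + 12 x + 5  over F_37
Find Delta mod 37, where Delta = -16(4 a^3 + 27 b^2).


4 a^3 + 27 b^2 = 4*12^3 + 27*5^2 = 6912 + 675 = 7587
Delta = -16 * (7587) = -121392
Delta mod 37 = 5

Delta = 5 (mod 37)


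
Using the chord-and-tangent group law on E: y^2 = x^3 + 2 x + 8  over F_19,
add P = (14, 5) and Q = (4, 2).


P != Q, so use the chord formula.
s = (y2 - y1) / (x2 - x1) = (16) / (9) mod 19 = 6
x3 = s^2 - x1 - x2 mod 19 = 6^2 - 14 - 4 = 18
y3 = s (x1 - x3) - y1 mod 19 = 6 * (14 - 18) - 5 = 9

P + Q = (18, 9)


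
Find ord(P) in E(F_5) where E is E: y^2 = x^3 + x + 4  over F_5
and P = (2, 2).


Compute successive multiples of P until we hit O:
  1P = (2, 2)
  2P = (0, 2)
  3P = (3, 3)
  4P = (1, 4)
  5P = (1, 1)
  6P = (3, 2)
  7P = (0, 3)
  8P = (2, 3)
  ... (continuing to 9P)
  9P = O

ord(P) = 9


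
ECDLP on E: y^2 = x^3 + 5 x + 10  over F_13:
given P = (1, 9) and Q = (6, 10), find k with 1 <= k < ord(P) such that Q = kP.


Enumerate multiples of P until we hit Q = (6, 10):
  1P = (1, 9)
  2P = (12, 2)
  3P = (9, 2)
  4P = (6, 10)
Match found at i = 4.

k = 4


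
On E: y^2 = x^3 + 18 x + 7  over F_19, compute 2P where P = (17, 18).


Doubling: s = (3 x1^2 + a) / (2 y1)
s = (3*17^2 + 18) / (2*18) mod 19 = 4
x3 = s^2 - 2 x1 mod 19 = 4^2 - 2*17 = 1
y3 = s (x1 - x3) - y1 mod 19 = 4 * (17 - 1) - 18 = 8

2P = (1, 8)


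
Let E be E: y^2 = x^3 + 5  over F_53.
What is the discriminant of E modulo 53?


4 a^3 + 27 b^2 = 4*0^3 + 27*5^2 = 0 + 675 = 675
Delta = -16 * (675) = -10800
Delta mod 53 = 12

Delta = 12 (mod 53)


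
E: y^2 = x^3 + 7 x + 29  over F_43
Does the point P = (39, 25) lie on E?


Check whether y^2 = x^3 + 7 x + 29 (mod 43) for (x, y) = (39, 25).
LHS: y^2 = 25^2 mod 43 = 23
RHS: x^3 + 7 x + 29 = 39^3 + 7*39 + 29 mod 43 = 23
LHS = RHS

Yes, on the curve


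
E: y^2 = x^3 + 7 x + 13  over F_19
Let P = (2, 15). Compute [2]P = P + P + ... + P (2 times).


k = 2 = 10_2 (binary, LSB first: 01)
Double-and-add from P = (2, 15):
  bit 0 = 0: acc unchanged = O
  bit 1 = 1: acc = O + (15, 4) = (15, 4)

2P = (15, 4)


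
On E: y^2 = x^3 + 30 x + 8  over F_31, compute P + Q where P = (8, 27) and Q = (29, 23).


P != Q, so use the chord formula.
s = (y2 - y1) / (x2 - x1) = (27) / (21) mod 31 = 19
x3 = s^2 - x1 - x2 mod 31 = 19^2 - 8 - 29 = 14
y3 = s (x1 - x3) - y1 mod 31 = 19 * (8 - 14) - 27 = 14

P + Q = (14, 14)


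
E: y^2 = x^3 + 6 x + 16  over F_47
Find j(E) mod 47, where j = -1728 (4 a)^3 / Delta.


Delta = -16(4 a^3 + 27 b^2) mod 47 = 40
-1728 * (4 a)^3 = -1728 * (4*6)^3 mod 47 = 19
j = 19 * 40^(-1) mod 47 = 4

j = 4 (mod 47)


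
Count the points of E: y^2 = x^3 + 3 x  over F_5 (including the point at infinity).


For each x in F_5, count y with y^2 = x^3 + 3 x + 0 mod 5:
  x = 0: RHS = 0, y in [0]  -> 1 point(s)
  x = 1: RHS = 4, y in [2, 3]  -> 2 point(s)
  x = 2: RHS = 4, y in [2, 3]  -> 2 point(s)
  x = 3: RHS = 1, y in [1, 4]  -> 2 point(s)
  x = 4: RHS = 1, y in [1, 4]  -> 2 point(s)
Affine points: 9. Add the point at infinity: total = 10.

#E(F_5) = 10


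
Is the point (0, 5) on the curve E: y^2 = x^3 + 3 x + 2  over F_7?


Check whether y^2 = x^3 + 3 x + 2 (mod 7) for (x, y) = (0, 5).
LHS: y^2 = 5^2 mod 7 = 4
RHS: x^3 + 3 x + 2 = 0^3 + 3*0 + 2 mod 7 = 2
LHS != RHS

No, not on the curve


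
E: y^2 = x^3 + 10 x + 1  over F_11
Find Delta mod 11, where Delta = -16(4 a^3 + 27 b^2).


4 a^3 + 27 b^2 = 4*10^3 + 27*1^2 = 4000 + 27 = 4027
Delta = -16 * (4027) = -64432
Delta mod 11 = 6

Delta = 6 (mod 11)


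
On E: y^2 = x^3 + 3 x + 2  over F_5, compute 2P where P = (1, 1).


Doubling: s = (3 x1^2 + a) / (2 y1)
s = (3*1^2 + 3) / (2*1) mod 5 = 3
x3 = s^2 - 2 x1 mod 5 = 3^2 - 2*1 = 2
y3 = s (x1 - x3) - y1 mod 5 = 3 * (1 - 2) - 1 = 1

2P = (2, 1)


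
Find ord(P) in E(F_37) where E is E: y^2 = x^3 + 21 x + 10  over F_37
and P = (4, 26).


Compute successive multiples of P until we hit O:
  1P = (4, 26)
  2P = (25, 18)
  3P = (36, 32)
  4P = (31, 36)
  5P = (3, 10)
  6P = (27, 13)
  7P = (18, 35)
  8P = (19, 4)
  ... (continuing to 18P)
  18P = O

ord(P) = 18


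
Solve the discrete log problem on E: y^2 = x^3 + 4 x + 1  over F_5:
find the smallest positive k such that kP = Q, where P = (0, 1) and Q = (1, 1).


Enumerate multiples of P until we hit Q = (1, 1):
  1P = (0, 1)
  2P = (4, 1)
  3P = (1, 4)
  4P = (3, 0)
  5P = (1, 1)
Match found at i = 5.

k = 5


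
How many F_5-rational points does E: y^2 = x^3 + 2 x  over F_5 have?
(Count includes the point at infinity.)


For each x in F_5, count y with y^2 = x^3 + 2 x + 0 mod 5:
  x = 0: RHS = 0, y in [0]  -> 1 point(s)
Affine points: 1. Add the point at infinity: total = 2.

#E(F_5) = 2


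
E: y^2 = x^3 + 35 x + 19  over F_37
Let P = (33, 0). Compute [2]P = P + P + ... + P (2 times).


k = 2 = 10_2 (binary, LSB first: 01)
Double-and-add from P = (33, 0):
  bit 0 = 0: acc unchanged = O
  bit 1 = 1: acc = O + O = O

2P = O


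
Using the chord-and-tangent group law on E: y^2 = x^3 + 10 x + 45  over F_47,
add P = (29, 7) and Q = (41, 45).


P != Q, so use the chord formula.
s = (y2 - y1) / (x2 - x1) = (38) / (12) mod 47 = 11
x3 = s^2 - x1 - x2 mod 47 = 11^2 - 29 - 41 = 4
y3 = s (x1 - x3) - y1 mod 47 = 11 * (29 - 4) - 7 = 33

P + Q = (4, 33)


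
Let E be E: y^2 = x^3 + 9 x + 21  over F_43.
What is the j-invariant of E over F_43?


Delta = -16(4 a^3 + 27 b^2) mod 43 = 20
-1728 * (4 a)^3 = -1728 * (4*9)^3 mod 43 = 35
j = 35 * 20^(-1) mod 43 = 34

j = 34 (mod 43)


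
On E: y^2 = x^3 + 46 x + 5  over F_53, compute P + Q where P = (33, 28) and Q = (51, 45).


P != Q, so use the chord formula.
s = (y2 - y1) / (x2 - x1) = (17) / (18) mod 53 = 51
x3 = s^2 - x1 - x2 mod 53 = 51^2 - 33 - 51 = 26
y3 = s (x1 - x3) - y1 mod 53 = 51 * (33 - 26) - 28 = 11

P + Q = (26, 11)


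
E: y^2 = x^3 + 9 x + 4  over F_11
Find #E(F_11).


For each x in F_11, count y with y^2 = x^3 + 9 x + 4 mod 11:
  x = 0: RHS = 4, y in [2, 9]  -> 2 point(s)
  x = 1: RHS = 3, y in [5, 6]  -> 2 point(s)
  x = 3: RHS = 3, y in [5, 6]  -> 2 point(s)
  x = 4: RHS = 5, y in [4, 7]  -> 2 point(s)
  x = 5: RHS = 9, y in [3, 8]  -> 2 point(s)
  x = 7: RHS = 3, y in [5, 6]  -> 2 point(s)
  x = 8: RHS = 5, y in [4, 7]  -> 2 point(s)
  x = 9: RHS = 0, y in [0]  -> 1 point(s)
  x = 10: RHS = 5, y in [4, 7]  -> 2 point(s)
Affine points: 17. Add the point at infinity: total = 18.

#E(F_11) = 18


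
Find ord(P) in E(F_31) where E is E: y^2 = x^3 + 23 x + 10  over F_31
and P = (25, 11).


Compute successive multiples of P until we hit O:
  1P = (25, 11)
  2P = (26, 7)
  3P = (27, 28)
  4P = (28, 10)
  5P = (16, 17)
  6P = (18, 5)
  7P = (21, 19)
  8P = (20, 10)
  ... (continuing to 38P)
  38P = O

ord(P) = 38


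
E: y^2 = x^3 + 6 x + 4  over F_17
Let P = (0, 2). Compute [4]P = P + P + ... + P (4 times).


k = 4 = 100_2 (binary, LSB first: 001)
Double-and-add from P = (0, 2):
  bit 0 = 0: acc unchanged = O
  bit 1 = 0: acc unchanged = O
  bit 2 = 1: acc = O + (0, 15) = (0, 15)

4P = (0, 15)


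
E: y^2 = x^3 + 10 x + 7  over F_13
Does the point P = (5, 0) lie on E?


Check whether y^2 = x^3 + 10 x + 7 (mod 13) for (x, y) = (5, 0).
LHS: y^2 = 0^2 mod 13 = 0
RHS: x^3 + 10 x + 7 = 5^3 + 10*5 + 7 mod 13 = 0
LHS = RHS

Yes, on the curve


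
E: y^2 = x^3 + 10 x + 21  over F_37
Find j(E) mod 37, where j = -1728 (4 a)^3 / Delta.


Delta = -16(4 a^3 + 27 b^2) mod 37 = 11
-1728 * (4 a)^3 = -1728 * (4*10)^3 mod 37 = 1
j = 1 * 11^(-1) mod 37 = 27

j = 27 (mod 37)


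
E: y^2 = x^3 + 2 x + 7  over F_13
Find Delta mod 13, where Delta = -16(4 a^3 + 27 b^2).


4 a^3 + 27 b^2 = 4*2^3 + 27*7^2 = 32 + 1323 = 1355
Delta = -16 * (1355) = -21680
Delta mod 13 = 4

Delta = 4 (mod 13)


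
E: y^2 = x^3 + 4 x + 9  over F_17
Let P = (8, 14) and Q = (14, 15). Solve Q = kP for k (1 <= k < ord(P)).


Enumerate multiples of P until we hit Q = (14, 15):
  1P = (8, 14)
  2P = (16, 15)
  3P = (14, 15)
Match found at i = 3.

k = 3


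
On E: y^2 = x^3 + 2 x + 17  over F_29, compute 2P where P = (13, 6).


Doubling: s = (3 x1^2 + a) / (2 y1)
s = (3*13^2 + 2) / (2*6) mod 29 = 11
x3 = s^2 - 2 x1 mod 29 = 11^2 - 2*13 = 8
y3 = s (x1 - x3) - y1 mod 29 = 11 * (13 - 8) - 6 = 20

2P = (8, 20)


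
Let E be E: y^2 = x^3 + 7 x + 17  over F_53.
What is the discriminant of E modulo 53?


4 a^3 + 27 b^2 = 4*7^3 + 27*17^2 = 1372 + 7803 = 9175
Delta = -16 * (9175) = -146800
Delta mod 53 = 10

Delta = 10 (mod 53)


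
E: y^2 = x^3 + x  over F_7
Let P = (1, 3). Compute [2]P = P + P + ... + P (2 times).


k = 2 = 10_2 (binary, LSB first: 01)
Double-and-add from P = (1, 3):
  bit 0 = 0: acc unchanged = O
  bit 1 = 1: acc = O + (0, 0) = (0, 0)

2P = (0, 0)


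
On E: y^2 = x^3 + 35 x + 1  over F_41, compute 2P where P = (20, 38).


Doubling: s = (3 x1^2 + a) / (2 y1)
s = (3*20^2 + 35) / (2*38) mod 41 = 6
x3 = s^2 - 2 x1 mod 41 = 6^2 - 2*20 = 37
y3 = s (x1 - x3) - y1 mod 41 = 6 * (20 - 37) - 38 = 24

2P = (37, 24)


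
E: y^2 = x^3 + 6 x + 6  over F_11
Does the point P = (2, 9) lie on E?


Check whether y^2 = x^3 + 6 x + 6 (mod 11) for (x, y) = (2, 9).
LHS: y^2 = 9^2 mod 11 = 4
RHS: x^3 + 6 x + 6 = 2^3 + 6*2 + 6 mod 11 = 4
LHS = RHS

Yes, on the curve


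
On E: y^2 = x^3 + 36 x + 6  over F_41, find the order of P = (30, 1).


Compute successive multiples of P until we hit O:
  1P = (30, 1)
  2P = (1, 24)
  3P = (2, 39)
  4P = (19, 28)
  5P = (17, 23)
  6P = (17, 18)
  7P = (19, 13)
  8P = (2, 2)
  ... (continuing to 11P)
  11P = O

ord(P) = 11


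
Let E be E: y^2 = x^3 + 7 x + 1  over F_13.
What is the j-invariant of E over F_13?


Delta = -16(4 a^3 + 27 b^2) mod 13 = 2
-1728 * (4 a)^3 = -1728 * (4*7)^3 mod 13 = 8
j = 8 * 2^(-1) mod 13 = 4

j = 4 (mod 13)


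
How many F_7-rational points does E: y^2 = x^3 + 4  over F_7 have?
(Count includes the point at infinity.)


For each x in F_7, count y with y^2 = x^3 + 0 x + 4 mod 7:
  x = 0: RHS = 4, y in [2, 5]  -> 2 point(s)
Affine points: 2. Add the point at infinity: total = 3.

#E(F_7) = 3


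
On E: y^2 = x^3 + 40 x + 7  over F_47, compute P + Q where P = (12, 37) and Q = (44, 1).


P != Q, so use the chord formula.
s = (y2 - y1) / (x2 - x1) = (11) / (32) mod 47 = 40
x3 = s^2 - x1 - x2 mod 47 = 40^2 - 12 - 44 = 40
y3 = s (x1 - x3) - y1 mod 47 = 40 * (12 - 40) - 37 = 18

P + Q = (40, 18)


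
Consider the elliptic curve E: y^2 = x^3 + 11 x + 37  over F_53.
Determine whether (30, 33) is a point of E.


Check whether y^2 = x^3 + 11 x + 37 (mod 53) for (x, y) = (30, 33).
LHS: y^2 = 33^2 mod 53 = 29
RHS: x^3 + 11 x + 37 = 30^3 + 11*30 + 37 mod 53 = 19
LHS != RHS

No, not on the curve


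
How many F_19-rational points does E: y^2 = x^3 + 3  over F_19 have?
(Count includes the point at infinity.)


For each x in F_19, count y with y^2 = x^3 + 0 x + 3 mod 19:
  x = 1: RHS = 4, y in [2, 17]  -> 2 point(s)
  x = 2: RHS = 11, y in [7, 12]  -> 2 point(s)
  x = 3: RHS = 11, y in [7, 12]  -> 2 point(s)
  x = 7: RHS = 4, y in [2, 17]  -> 2 point(s)
  x = 11: RHS = 4, y in [2, 17]  -> 2 point(s)
  x = 14: RHS = 11, y in [7, 12]  -> 2 point(s)
Affine points: 12. Add the point at infinity: total = 13.

#E(F_19) = 13


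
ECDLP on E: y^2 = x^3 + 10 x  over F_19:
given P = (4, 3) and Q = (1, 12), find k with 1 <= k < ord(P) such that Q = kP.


Enumerate multiples of P until we hit Q = (1, 12):
  1P = (4, 3)
  2P = (1, 7)
  3P = (1, 12)
Match found at i = 3.

k = 3


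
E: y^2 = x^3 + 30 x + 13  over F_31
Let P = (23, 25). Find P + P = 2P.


Doubling: s = (3 x1^2 + a) / (2 y1)
s = (3*23^2 + 30) / (2*25) mod 31 = 28
x3 = s^2 - 2 x1 mod 31 = 28^2 - 2*23 = 25
y3 = s (x1 - x3) - y1 mod 31 = 28 * (23 - 25) - 25 = 12

2P = (25, 12)


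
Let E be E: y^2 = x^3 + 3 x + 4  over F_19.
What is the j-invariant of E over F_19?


Delta = -16(4 a^3 + 27 b^2) mod 19 = 5
-1728 * (4 a)^3 = -1728 * (4*3)^3 mod 19 = 18
j = 18 * 5^(-1) mod 19 = 15

j = 15 (mod 19)


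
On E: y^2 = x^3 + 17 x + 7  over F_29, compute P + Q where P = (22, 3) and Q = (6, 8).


P != Q, so use the chord formula.
s = (y2 - y1) / (x2 - x1) = (5) / (13) mod 29 = 16
x3 = s^2 - x1 - x2 mod 29 = 16^2 - 22 - 6 = 25
y3 = s (x1 - x3) - y1 mod 29 = 16 * (22 - 25) - 3 = 7

P + Q = (25, 7)


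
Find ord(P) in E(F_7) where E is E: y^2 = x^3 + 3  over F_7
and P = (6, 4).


Compute successive multiples of P until we hit O:
  1P = (6, 4)
  2P = (4, 2)
  3P = (5, 4)
  4P = (3, 3)
  5P = (2, 2)
  6P = (1, 2)
  7P = (1, 5)
  8P = (2, 5)
  ... (continuing to 13P)
  13P = O

ord(P) = 13


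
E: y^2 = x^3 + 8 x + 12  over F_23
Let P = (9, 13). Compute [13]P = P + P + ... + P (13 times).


k = 13 = 1101_2 (binary, LSB first: 1011)
Double-and-add from P = (9, 13):
  bit 0 = 1: acc = O + (9, 13) = (9, 13)
  bit 1 = 0: acc unchanged = (9, 13)
  bit 2 = 1: acc = (9, 13) + (19, 13) = (18, 10)
  bit 3 = 1: acc = (18, 10) + (14, 19) = (9, 10)

13P = (9, 10)


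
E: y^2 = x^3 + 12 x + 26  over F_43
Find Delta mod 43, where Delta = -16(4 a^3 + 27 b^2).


4 a^3 + 27 b^2 = 4*12^3 + 27*26^2 = 6912 + 18252 = 25164
Delta = -16 * (25164) = -402624
Delta mod 43 = 28

Delta = 28 (mod 43)


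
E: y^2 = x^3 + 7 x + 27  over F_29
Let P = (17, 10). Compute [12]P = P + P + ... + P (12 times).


k = 12 = 1100_2 (binary, LSB first: 0011)
Double-and-add from P = (17, 10):
  bit 0 = 0: acc unchanged = O
  bit 1 = 0: acc unchanged = O
  bit 2 = 1: acc = O + (19, 28) = (19, 28)
  bit 3 = 1: acc = (19, 28) + (27, 11) = (7, 19)

12P = (7, 19)


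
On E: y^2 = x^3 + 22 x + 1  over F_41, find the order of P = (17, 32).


Compute successive multiples of P until we hit O:
  1P = (17, 32)
  2P = (16, 12)
  3P = (39, 20)
  4P = (8, 19)
  5P = (11, 4)
  6P = (12, 5)
  7P = (10, 14)
  8P = (34, 18)
  ... (continuing to 37P)
  37P = O

ord(P) = 37


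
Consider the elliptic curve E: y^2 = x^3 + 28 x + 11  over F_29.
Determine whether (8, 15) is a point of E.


Check whether y^2 = x^3 + 28 x + 11 (mod 29) for (x, y) = (8, 15).
LHS: y^2 = 15^2 mod 29 = 22
RHS: x^3 + 28 x + 11 = 8^3 + 28*8 + 11 mod 29 = 22
LHS = RHS

Yes, on the curve


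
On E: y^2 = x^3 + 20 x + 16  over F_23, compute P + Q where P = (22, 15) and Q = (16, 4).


P != Q, so use the chord formula.
s = (y2 - y1) / (x2 - x1) = (12) / (17) mod 23 = 21
x3 = s^2 - x1 - x2 mod 23 = 21^2 - 22 - 16 = 12
y3 = s (x1 - x3) - y1 mod 23 = 21 * (22 - 12) - 15 = 11

P + Q = (12, 11)


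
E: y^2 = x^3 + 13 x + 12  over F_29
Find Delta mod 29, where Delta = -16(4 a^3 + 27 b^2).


4 a^3 + 27 b^2 = 4*13^3 + 27*12^2 = 8788 + 3888 = 12676
Delta = -16 * (12676) = -202816
Delta mod 29 = 10

Delta = 10 (mod 29)


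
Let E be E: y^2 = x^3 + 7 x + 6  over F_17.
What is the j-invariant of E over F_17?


Delta = -16(4 a^3 + 27 b^2) mod 17 = 15
-1728 * (4 a)^3 = -1728 * (4*7)^3 mod 17 = 13
j = 13 * 15^(-1) mod 17 = 2

j = 2 (mod 17)


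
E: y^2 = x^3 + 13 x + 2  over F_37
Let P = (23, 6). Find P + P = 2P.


Doubling: s = (3 x1^2 + a) / (2 y1)
s = (3*23^2 + 13) / (2*6) mod 37 = 10
x3 = s^2 - 2 x1 mod 37 = 10^2 - 2*23 = 17
y3 = s (x1 - x3) - y1 mod 37 = 10 * (23 - 17) - 6 = 17

2P = (17, 17)


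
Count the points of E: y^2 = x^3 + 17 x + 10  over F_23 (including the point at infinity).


For each x in F_23, count y with y^2 = x^3 + 17 x + 10 mod 23:
  x = 2: RHS = 6, y in [11, 12]  -> 2 point(s)
  x = 4: RHS = 4, y in [2, 21]  -> 2 point(s)
  x = 5: RHS = 13, y in [6, 17]  -> 2 point(s)
  x = 6: RHS = 6, y in [11, 12]  -> 2 point(s)
  x = 7: RHS = 12, y in [9, 14]  -> 2 point(s)
  x = 9: RHS = 18, y in [8, 15]  -> 2 point(s)
  x = 13: RHS = 13, y in [6, 17]  -> 2 point(s)
  x = 14: RHS = 2, y in [5, 18]  -> 2 point(s)
  x = 15: RHS = 6, y in [11, 12]  -> 2 point(s)
  x = 16: RHS = 8, y in [10, 13]  -> 2 point(s)
  x = 19: RHS = 16, y in [4, 19]  -> 2 point(s)
  x = 20: RHS = 1, y in [1, 22]  -> 2 point(s)
Affine points: 24. Add the point at infinity: total = 25.

#E(F_23) = 25


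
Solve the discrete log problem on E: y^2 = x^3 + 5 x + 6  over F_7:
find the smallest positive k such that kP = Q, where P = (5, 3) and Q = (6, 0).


Enumerate multiples of P until we hit Q = (6, 0):
  1P = (5, 3)
  2P = (6, 0)
Match found at i = 2.

k = 2


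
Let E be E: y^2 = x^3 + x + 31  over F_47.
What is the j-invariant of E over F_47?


Delta = -16(4 a^3 + 27 b^2) mod 47 = 29
-1728 * (4 a)^3 = -1728 * (4*1)^3 mod 47 = 46
j = 46 * 29^(-1) mod 47 = 34

j = 34 (mod 47)


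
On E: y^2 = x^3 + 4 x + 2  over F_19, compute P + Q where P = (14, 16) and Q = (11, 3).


P != Q, so use the chord formula.
s = (y2 - y1) / (x2 - x1) = (6) / (16) mod 19 = 17
x3 = s^2 - x1 - x2 mod 19 = 17^2 - 14 - 11 = 17
y3 = s (x1 - x3) - y1 mod 19 = 17 * (14 - 17) - 16 = 9

P + Q = (17, 9)


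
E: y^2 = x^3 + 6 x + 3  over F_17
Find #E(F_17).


For each x in F_17, count y with y^2 = x^3 + 6 x + 3 mod 17:
  x = 6: RHS = 0, y in [0]  -> 1 point(s)
  x = 8: RHS = 2, y in [6, 11]  -> 2 point(s)
  x = 9: RHS = 4, y in [2, 15]  -> 2 point(s)
  x = 10: RHS = 9, y in [3, 14]  -> 2 point(s)
  x = 12: RHS = 1, y in [1, 16]  -> 2 point(s)
  x = 13: RHS = 0, y in [0]  -> 1 point(s)
  x = 14: RHS = 9, y in [3, 14]  -> 2 point(s)
  x = 15: RHS = 0, y in [0]  -> 1 point(s)
  x = 16: RHS = 13, y in [8, 9]  -> 2 point(s)
Affine points: 15. Add the point at infinity: total = 16.

#E(F_17) = 16


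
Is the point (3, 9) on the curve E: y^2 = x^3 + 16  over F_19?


Check whether y^2 = x^3 + 0 x + 16 (mod 19) for (x, y) = (3, 9).
LHS: y^2 = 9^2 mod 19 = 5
RHS: x^3 + 0 x + 16 = 3^3 + 0*3 + 16 mod 19 = 5
LHS = RHS

Yes, on the curve


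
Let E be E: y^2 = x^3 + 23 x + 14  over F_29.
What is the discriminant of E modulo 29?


4 a^3 + 27 b^2 = 4*23^3 + 27*14^2 = 48668 + 5292 = 53960
Delta = -16 * (53960) = -863360
Delta mod 29 = 28

Delta = 28 (mod 29)


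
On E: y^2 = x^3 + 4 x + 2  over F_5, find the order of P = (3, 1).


Compute successive multiples of P until we hit O:
  1P = (3, 1)
  2P = (3, 4)
  3P = O

ord(P) = 3


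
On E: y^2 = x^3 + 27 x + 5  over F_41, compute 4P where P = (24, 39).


k = 4 = 100_2 (binary, LSB first: 001)
Double-and-add from P = (24, 39):
  bit 0 = 0: acc unchanged = O
  bit 1 = 0: acc unchanged = O
  bit 2 = 1: acc = O + (24, 2) = (24, 2)

4P = (24, 2)


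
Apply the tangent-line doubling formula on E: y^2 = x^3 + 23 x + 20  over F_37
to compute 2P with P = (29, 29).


Doubling: s = (3 x1^2 + a) / (2 y1)
s = (3*29^2 + 23) / (2*29) mod 37 = 12
x3 = s^2 - 2 x1 mod 37 = 12^2 - 2*29 = 12
y3 = s (x1 - x3) - y1 mod 37 = 12 * (29 - 12) - 29 = 27

2P = (12, 27)
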